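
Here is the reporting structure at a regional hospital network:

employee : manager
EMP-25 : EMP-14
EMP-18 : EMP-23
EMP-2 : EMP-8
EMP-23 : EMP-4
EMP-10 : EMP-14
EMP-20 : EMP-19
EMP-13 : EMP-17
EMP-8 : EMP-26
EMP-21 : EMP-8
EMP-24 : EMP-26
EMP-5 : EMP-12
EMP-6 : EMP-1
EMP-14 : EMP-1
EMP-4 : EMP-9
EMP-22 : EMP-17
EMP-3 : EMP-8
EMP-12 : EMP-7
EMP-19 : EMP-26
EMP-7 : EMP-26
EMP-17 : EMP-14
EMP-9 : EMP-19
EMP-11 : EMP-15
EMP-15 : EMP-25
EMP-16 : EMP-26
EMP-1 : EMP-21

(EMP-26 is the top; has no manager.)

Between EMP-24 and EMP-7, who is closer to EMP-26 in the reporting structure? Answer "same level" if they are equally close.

same level

Both EMP-24 and EMP-7 are 1 level below EMP-26.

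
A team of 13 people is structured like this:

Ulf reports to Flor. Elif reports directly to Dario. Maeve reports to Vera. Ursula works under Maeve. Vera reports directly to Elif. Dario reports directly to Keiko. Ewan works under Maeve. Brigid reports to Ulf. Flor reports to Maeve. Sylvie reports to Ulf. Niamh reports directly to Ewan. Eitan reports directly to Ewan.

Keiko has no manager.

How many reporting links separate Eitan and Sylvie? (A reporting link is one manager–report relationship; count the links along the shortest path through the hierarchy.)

5

Eitan is 2 levels below Maeve, and Sylvie is 3 levels below Maeve (their lowest common manager). The shortest path runs up from Eitan to Maeve and back down to Sylvie: 2 + 3 = 5 links.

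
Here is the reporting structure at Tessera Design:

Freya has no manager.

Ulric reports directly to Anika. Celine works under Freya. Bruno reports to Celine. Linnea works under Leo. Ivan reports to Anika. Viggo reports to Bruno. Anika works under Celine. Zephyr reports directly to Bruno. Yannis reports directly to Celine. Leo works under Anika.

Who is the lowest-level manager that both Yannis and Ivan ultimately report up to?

Celine

Yannis's chain of managers is Celine, Freya. Ivan's chain of managers is Anika, Celine, Freya. The first manager that appears in both chains is Celine.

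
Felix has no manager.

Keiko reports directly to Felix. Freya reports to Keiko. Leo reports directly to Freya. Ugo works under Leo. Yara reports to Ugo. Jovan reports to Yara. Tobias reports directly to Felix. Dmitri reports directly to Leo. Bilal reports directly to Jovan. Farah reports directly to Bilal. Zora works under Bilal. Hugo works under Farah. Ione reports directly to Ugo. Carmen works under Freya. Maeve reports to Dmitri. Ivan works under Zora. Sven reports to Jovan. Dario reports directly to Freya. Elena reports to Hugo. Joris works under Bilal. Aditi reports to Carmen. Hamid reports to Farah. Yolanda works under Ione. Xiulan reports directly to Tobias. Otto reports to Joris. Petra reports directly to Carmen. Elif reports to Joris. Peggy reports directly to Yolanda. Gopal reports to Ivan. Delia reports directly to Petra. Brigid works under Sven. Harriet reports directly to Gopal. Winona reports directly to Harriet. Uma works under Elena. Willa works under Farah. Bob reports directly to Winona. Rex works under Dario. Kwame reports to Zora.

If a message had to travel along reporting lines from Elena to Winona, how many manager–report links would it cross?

Elena is 3 levels below Bilal, and Winona is 5 levels below Bilal (their lowest common manager). The shortest path runs up from Elena to Bilal and back down to Winona: 3 + 5 = 8 links.

8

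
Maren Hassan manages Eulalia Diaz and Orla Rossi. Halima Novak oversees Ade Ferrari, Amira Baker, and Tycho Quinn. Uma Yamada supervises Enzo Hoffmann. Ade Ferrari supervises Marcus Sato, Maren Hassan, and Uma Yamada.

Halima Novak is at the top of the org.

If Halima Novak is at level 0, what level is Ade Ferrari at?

1

Chain from Ade Ferrari up to Halima Novak: Ade Ferrari → Halima Novak. That is 1 step up, so Ade Ferrari is 1 level below Halima Novak.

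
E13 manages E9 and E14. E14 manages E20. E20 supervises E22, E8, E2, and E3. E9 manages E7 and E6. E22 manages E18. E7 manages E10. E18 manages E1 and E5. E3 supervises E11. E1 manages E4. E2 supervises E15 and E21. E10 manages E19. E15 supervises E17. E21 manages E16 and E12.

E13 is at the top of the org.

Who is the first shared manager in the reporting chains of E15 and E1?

E15's chain of managers is E2, E20, E14, E13. E1's chain of managers is E18, E22, E20, E14, E13. The first manager that appears in both chains is E20.

E20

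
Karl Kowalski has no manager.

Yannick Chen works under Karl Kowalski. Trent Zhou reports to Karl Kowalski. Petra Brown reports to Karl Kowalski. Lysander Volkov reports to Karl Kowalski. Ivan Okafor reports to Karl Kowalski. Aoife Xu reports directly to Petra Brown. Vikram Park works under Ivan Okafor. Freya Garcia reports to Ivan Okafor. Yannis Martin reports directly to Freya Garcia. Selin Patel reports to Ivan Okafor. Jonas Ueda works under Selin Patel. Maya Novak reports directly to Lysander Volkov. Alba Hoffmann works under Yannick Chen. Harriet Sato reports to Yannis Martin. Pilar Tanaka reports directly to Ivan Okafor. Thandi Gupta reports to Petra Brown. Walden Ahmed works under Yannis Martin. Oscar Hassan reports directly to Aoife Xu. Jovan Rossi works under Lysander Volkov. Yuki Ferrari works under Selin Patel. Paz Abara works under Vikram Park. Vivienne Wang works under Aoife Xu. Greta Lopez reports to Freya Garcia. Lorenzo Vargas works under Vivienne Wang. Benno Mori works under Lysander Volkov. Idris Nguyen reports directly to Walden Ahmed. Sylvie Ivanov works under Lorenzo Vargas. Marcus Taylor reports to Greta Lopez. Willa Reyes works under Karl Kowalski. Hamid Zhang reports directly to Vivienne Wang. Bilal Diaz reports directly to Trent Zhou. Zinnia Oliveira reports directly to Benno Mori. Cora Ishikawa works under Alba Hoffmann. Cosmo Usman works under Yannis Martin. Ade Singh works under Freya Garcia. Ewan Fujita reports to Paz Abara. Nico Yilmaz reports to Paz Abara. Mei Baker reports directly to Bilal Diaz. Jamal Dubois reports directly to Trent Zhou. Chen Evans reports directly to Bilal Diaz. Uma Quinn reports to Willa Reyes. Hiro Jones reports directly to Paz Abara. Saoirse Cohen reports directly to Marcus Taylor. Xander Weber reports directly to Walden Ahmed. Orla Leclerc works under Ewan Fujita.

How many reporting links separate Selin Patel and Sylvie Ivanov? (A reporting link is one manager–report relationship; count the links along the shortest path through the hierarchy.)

7

Selin Patel is 2 levels below Karl Kowalski, and Sylvie Ivanov is 5 levels below Karl Kowalski (their lowest common manager). The shortest path runs up from Selin Patel to Karl Kowalski and back down to Sylvie Ivanov: 2 + 5 = 7 links.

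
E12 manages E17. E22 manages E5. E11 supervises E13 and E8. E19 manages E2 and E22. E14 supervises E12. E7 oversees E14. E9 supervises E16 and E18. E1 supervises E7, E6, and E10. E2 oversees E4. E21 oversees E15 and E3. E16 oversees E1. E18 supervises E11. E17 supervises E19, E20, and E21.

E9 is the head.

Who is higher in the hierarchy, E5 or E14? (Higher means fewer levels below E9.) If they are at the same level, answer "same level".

E14

E5 is 9 levels below E9; E14 is 4. E14 is higher.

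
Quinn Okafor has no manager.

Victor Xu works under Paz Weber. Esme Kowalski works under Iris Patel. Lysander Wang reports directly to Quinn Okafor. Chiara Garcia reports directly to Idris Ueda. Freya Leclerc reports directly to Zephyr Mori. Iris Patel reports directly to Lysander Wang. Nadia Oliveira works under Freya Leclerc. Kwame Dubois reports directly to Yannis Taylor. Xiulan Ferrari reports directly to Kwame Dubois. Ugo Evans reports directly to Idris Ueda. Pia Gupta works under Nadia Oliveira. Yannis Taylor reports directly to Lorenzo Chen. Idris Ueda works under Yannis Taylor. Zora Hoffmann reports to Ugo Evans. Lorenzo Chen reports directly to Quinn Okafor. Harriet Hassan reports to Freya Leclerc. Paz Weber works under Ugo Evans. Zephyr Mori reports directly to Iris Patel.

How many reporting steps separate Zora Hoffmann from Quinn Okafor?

5

Chain from Zora Hoffmann up to Quinn Okafor: Zora Hoffmann → Ugo Evans → Idris Ueda → Yannis Taylor → Lorenzo Chen → Quinn Okafor. That is 5 steps up, so Zora Hoffmann is 5 levels below Quinn Okafor.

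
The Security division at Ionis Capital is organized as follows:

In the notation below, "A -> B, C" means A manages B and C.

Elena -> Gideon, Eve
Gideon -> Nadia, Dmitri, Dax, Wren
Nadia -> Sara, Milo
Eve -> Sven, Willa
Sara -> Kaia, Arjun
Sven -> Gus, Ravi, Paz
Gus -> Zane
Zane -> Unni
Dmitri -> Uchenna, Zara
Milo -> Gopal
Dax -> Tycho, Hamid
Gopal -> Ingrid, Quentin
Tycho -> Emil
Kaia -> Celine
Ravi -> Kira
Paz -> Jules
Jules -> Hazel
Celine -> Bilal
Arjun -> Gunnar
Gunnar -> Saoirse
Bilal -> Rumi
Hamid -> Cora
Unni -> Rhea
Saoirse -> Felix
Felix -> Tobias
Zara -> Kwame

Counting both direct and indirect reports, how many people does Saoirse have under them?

Saoirse directly manages Felix. Under Felix: Tobias (1). That's 2 in total.

2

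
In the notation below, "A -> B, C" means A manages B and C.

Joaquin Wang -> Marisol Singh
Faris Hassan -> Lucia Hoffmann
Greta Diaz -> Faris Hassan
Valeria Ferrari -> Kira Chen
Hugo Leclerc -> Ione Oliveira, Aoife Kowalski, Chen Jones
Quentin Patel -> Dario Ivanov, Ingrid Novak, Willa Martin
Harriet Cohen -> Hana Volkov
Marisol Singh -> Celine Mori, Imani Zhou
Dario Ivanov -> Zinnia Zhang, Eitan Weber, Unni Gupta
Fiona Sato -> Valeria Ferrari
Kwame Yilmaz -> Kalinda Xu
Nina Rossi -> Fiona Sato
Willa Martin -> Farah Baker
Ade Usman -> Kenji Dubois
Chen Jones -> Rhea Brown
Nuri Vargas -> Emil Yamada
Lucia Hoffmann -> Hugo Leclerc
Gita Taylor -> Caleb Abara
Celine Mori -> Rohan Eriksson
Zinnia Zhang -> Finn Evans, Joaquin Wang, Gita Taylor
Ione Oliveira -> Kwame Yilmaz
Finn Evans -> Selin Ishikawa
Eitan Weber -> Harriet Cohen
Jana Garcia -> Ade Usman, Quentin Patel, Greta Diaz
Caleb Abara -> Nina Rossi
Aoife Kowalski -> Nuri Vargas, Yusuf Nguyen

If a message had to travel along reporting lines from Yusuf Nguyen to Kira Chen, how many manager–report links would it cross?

Yusuf Nguyen is 6 levels below Jana Garcia, and Kira Chen is 9 levels below Jana Garcia (their lowest common manager). The shortest path runs up from Yusuf Nguyen to Jana Garcia and back down to Kira Chen: 6 + 9 = 15 links.

15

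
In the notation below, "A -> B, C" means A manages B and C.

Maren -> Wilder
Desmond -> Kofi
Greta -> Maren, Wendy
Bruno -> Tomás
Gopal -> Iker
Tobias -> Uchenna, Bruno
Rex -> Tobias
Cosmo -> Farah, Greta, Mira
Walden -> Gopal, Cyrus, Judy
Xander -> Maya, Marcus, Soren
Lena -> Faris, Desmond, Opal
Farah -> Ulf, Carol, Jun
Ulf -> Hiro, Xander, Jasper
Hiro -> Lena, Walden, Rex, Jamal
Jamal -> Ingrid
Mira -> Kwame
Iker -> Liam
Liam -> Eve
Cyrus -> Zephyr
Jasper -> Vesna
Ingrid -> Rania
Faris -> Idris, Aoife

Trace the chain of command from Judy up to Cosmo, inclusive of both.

Judy -> Walden -> Hiro -> Ulf -> Farah -> Cosmo

Judy reports to Walden. Walden reports to Hiro. Hiro reports to Ulf. Ulf reports to Farah. Farah reports to Cosmo. Cosmo is at the top.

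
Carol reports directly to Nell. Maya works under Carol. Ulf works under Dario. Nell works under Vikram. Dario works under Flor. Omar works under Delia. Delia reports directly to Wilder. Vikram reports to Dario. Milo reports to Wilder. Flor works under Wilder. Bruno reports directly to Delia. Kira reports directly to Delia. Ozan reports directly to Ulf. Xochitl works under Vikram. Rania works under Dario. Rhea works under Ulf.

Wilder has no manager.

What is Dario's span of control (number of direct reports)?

3

Dario directly manages Ulf, Vikram, Rania. That is 3 direct reports.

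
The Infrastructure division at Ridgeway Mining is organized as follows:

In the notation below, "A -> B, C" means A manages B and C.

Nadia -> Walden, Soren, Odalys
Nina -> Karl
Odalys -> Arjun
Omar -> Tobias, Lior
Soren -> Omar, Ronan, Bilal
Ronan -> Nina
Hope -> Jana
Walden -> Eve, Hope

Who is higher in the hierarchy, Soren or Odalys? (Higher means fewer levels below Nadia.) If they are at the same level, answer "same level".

same level

Both Soren and Odalys are 1 level below Nadia.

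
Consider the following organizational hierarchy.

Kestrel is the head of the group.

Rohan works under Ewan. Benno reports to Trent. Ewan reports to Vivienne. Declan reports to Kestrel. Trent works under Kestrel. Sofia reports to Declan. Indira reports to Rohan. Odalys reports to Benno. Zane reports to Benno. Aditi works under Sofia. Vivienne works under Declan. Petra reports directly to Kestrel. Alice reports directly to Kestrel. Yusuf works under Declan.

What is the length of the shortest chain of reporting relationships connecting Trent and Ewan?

4

Trent is 1 level below Kestrel, and Ewan is 3 levels below Kestrel (their lowest common manager). The shortest path runs up from Trent to Kestrel and back down to Ewan: 1 + 3 = 4 links.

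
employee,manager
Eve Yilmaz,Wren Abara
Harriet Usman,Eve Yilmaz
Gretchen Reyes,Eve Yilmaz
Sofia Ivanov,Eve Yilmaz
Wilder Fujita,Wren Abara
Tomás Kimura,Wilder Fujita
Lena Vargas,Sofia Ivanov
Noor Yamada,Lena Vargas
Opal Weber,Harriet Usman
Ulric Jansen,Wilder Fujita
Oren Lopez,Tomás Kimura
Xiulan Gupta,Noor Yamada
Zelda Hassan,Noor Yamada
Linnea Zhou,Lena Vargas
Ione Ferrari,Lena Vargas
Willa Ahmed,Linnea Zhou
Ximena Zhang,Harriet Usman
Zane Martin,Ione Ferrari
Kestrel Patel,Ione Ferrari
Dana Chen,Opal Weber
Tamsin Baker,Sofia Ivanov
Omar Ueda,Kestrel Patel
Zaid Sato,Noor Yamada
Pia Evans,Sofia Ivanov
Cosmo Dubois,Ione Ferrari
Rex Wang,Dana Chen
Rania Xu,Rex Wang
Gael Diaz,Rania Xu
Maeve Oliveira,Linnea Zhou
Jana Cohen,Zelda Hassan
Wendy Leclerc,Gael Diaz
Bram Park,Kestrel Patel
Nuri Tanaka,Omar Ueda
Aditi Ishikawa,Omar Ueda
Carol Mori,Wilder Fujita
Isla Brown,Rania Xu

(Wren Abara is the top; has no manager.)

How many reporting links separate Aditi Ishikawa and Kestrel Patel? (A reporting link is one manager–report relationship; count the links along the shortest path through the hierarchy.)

2

Aditi Ishikawa is in Kestrel Patel's organization: the chain from Aditi Ishikawa up to Kestrel Patel is Aditi Ishikawa → Omar Ueda → Kestrel Patel, which is 2 links.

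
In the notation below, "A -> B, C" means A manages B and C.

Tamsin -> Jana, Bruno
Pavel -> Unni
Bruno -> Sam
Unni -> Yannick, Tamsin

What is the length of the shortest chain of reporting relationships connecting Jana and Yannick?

Jana is 2 levels below Unni, and Yannick is 1 level below Unni (their lowest common manager). The shortest path runs up from Jana to Unni and back down to Yannick: 2 + 1 = 3 links.

3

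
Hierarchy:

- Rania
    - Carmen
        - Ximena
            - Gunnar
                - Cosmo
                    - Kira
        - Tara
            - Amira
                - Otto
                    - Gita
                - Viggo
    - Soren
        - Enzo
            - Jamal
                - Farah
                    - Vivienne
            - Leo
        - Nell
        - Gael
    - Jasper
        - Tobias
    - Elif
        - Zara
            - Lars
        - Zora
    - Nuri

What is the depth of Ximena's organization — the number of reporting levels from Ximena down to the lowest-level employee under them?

3

The longest chain under Ximena runs Ximena → Gunnar → Cosmo → Kira, which is 3 levels below Ximena.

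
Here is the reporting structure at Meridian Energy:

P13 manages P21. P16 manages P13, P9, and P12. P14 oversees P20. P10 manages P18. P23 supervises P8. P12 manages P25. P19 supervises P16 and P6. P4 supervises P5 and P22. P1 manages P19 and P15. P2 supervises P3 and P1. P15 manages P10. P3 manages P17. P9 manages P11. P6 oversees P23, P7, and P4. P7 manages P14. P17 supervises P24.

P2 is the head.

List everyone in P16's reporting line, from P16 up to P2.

P16 -> P19 -> P1 -> P2

P16 reports to P19. P19 reports to P1. P1 reports to P2. P2 is at the top.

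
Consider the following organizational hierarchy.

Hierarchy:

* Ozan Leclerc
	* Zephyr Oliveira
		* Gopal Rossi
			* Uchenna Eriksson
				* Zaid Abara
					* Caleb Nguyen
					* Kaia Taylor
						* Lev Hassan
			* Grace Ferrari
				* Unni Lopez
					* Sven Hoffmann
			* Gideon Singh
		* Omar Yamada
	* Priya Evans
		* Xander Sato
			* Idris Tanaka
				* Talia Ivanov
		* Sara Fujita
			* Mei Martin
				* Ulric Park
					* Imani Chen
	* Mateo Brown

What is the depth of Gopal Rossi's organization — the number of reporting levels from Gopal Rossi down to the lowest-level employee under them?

4

The longest chain under Gopal Rossi runs Gopal Rossi → Uchenna Eriksson → Zaid Abara → Kaia Taylor → Lev Hassan, which is 4 levels below Gopal Rossi.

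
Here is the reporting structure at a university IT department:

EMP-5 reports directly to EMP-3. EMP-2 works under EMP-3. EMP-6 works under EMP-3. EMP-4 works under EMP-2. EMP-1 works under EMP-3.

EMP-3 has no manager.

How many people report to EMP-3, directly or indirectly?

EMP-3 directly manages EMP-5, EMP-2, EMP-6, EMP-1. EMP-5 has no reports. Under EMP-2: EMP-4 (1). EMP-6 has no reports. EMP-1 has no reports. So EMP-3's organization is 4 direct reports plus everyone under them: 1 + 2 + 1 + 1 = 5.

5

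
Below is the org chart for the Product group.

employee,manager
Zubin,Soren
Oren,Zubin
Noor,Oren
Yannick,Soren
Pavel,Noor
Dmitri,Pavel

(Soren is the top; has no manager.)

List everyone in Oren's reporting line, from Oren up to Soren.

Oren reports to Zubin. Zubin reports to Soren. Soren is at the top.

Oren -> Zubin -> Soren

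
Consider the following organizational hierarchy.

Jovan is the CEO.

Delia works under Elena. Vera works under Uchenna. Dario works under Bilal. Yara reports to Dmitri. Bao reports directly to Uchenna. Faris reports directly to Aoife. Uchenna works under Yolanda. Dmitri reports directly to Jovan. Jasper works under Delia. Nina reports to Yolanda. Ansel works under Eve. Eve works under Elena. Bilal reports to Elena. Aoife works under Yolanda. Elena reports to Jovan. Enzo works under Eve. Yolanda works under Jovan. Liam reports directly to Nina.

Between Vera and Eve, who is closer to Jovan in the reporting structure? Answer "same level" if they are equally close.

Vera is 3 levels below Jovan; Eve is 2. Eve is higher.

Eve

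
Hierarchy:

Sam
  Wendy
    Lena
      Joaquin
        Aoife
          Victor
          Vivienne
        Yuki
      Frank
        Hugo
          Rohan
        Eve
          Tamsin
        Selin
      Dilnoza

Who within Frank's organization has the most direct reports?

Direct-report counts within Frank's organization: Frank has 3; Eve has 1; Hugo has 1. The largest is 3, held by Frank.

Frank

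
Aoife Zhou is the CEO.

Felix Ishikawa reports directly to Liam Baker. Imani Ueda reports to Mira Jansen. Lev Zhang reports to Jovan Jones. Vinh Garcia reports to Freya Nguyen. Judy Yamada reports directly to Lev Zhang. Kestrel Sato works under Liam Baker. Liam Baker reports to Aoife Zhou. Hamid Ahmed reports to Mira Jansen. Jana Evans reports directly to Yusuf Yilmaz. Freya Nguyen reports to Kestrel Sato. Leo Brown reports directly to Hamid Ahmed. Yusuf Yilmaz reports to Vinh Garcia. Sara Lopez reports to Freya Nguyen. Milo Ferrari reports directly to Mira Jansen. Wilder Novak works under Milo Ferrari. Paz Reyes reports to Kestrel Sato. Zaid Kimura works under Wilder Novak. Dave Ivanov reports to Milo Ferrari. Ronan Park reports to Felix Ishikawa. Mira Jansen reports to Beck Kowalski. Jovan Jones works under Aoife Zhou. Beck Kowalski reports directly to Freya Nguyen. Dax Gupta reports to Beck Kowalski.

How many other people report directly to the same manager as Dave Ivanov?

1

Dave Ivanov reports to Milo Ferrari. Milo Ferrari's other direct reports are Wilder Novak — 1 peer.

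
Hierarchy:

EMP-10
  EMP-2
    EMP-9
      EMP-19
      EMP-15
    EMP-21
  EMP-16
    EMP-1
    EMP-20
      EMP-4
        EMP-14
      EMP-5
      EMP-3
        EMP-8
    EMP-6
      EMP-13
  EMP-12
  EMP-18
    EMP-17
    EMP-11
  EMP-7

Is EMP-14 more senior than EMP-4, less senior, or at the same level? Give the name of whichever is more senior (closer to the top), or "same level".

EMP-14 is 4 levels below EMP-10; EMP-4 is 3. EMP-4 is higher.

EMP-4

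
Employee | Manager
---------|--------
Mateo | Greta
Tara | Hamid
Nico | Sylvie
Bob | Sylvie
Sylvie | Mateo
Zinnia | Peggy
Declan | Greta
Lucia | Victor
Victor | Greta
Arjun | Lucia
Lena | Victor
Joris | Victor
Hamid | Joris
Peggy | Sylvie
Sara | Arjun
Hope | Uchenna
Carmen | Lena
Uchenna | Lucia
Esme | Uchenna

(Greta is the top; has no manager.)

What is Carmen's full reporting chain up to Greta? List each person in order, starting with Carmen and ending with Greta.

Carmen -> Lena -> Victor -> Greta

Carmen reports to Lena. Lena reports to Victor. Victor reports to Greta. Greta is at the top.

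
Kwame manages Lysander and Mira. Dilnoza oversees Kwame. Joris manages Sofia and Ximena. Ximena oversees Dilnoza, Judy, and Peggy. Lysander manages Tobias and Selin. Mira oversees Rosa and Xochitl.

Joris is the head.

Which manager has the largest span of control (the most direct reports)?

Direct-report counts: Joris has 2; Ximena has 3; Dilnoza has 1; Kwame has 2; Mira has 2; Lysander has 2. The largest is 3, held by Ximena.

Ximena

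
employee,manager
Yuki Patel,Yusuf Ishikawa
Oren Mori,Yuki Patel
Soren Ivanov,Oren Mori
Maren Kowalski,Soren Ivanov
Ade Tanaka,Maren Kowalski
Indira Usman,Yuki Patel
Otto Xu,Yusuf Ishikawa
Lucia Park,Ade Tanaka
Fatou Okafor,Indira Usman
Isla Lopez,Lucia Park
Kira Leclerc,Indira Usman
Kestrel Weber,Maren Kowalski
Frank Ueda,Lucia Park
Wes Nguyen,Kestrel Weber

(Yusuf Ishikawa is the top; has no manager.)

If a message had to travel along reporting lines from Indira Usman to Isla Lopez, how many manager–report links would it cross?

Indira Usman is 1 level below Yuki Patel, and Isla Lopez is 6 levels below Yuki Patel (their lowest common manager). The shortest path runs up from Indira Usman to Yuki Patel and back down to Isla Lopez: 1 + 6 = 7 links.

7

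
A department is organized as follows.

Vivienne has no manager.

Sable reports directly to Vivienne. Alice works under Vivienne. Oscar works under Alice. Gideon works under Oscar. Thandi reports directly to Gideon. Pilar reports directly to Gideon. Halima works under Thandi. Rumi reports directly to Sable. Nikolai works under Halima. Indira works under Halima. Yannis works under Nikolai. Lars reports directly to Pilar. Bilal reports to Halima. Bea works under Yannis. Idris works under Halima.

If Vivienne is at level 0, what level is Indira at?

Chain from Indira up to Vivienne: Indira → Halima → Thandi → Gideon → Oscar → Alice → Vivienne. That is 6 steps up, so Indira is 6 levels below Vivienne.

6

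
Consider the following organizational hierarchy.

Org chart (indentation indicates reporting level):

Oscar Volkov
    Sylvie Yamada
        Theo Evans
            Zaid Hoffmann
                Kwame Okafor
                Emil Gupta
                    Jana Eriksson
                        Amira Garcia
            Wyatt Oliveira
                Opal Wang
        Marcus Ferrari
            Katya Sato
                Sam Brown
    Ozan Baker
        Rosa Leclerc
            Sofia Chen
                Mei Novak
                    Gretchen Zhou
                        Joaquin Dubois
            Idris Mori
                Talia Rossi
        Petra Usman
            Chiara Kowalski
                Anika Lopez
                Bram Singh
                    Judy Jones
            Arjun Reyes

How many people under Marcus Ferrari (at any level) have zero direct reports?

1

The only person in Marcus Ferrari's organization with no one reporting to them is Sam Brown. That is 1.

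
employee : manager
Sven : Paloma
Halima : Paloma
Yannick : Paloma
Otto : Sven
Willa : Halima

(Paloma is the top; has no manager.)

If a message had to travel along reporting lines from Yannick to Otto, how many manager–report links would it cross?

Yannick is 1 level below Paloma, and Otto is 2 levels below Paloma (their lowest common manager). The shortest path runs up from Yannick to Paloma and back down to Otto: 1 + 2 = 3 links.

3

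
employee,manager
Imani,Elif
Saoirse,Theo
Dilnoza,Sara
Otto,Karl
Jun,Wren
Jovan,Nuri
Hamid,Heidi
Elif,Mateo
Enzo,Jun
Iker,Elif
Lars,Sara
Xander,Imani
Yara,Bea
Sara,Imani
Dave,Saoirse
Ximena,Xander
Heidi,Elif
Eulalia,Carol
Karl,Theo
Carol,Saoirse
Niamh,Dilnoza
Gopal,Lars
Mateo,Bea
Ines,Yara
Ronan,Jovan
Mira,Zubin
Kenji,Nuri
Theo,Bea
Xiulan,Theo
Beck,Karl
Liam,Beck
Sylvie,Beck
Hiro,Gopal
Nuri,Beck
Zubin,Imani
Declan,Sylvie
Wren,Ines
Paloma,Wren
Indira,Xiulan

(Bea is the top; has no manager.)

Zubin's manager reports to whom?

Zubin reports to Imani, and Imani reports to Elif. So Zubin's skip-level manager is Elif.

Elif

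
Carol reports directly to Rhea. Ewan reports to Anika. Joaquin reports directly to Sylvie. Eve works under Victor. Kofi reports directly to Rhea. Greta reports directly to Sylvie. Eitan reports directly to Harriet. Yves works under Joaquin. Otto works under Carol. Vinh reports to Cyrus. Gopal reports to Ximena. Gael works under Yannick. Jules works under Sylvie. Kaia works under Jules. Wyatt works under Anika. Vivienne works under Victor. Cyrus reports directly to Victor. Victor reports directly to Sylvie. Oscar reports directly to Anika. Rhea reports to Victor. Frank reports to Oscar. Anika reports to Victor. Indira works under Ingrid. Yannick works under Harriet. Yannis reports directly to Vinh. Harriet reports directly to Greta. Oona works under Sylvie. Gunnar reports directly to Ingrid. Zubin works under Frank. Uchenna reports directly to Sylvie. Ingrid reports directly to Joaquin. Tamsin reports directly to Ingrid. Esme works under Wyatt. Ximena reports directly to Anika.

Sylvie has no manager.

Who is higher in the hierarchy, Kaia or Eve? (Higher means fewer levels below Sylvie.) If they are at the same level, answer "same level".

same level

Both Kaia and Eve are 2 levels below Sylvie.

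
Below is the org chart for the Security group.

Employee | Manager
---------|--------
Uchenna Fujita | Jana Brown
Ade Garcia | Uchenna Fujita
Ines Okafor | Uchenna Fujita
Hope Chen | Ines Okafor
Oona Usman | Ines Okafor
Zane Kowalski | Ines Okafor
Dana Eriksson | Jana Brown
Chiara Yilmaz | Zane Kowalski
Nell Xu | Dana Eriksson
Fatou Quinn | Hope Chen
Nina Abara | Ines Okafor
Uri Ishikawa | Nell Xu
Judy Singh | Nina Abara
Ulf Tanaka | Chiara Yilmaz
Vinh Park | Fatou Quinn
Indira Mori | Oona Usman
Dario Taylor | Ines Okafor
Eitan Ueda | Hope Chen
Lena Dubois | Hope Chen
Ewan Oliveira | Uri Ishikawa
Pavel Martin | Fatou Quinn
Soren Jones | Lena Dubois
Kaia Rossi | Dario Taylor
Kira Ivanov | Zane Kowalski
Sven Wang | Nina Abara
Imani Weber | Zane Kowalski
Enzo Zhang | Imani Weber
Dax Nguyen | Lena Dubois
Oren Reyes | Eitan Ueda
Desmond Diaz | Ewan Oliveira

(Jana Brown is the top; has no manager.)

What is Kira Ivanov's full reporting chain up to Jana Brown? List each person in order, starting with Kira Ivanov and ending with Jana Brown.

Kira Ivanov reports to Zane Kowalski. Zane Kowalski reports to Ines Okafor. Ines Okafor reports to Uchenna Fujita. Uchenna Fujita reports to Jana Brown. Jana Brown is at the top.

Kira Ivanov -> Zane Kowalski -> Ines Okafor -> Uchenna Fujita -> Jana Brown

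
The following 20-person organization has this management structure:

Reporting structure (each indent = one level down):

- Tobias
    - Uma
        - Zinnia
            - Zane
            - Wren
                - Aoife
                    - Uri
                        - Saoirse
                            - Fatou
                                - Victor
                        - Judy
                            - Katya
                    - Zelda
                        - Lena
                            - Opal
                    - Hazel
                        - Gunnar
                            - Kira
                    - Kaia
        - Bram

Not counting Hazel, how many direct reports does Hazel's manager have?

3

Hazel reports to Aoife. Aoife's other direct reports are Uri, Zelda, Kaia — 3 peers.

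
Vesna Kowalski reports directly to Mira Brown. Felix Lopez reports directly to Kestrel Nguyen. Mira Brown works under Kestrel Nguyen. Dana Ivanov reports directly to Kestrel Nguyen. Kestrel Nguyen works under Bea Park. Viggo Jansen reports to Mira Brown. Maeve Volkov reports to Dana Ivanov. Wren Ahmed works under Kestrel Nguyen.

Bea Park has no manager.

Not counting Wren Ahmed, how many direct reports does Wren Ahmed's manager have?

Wren Ahmed reports to Kestrel Nguyen. Kestrel Nguyen's other direct reports are Felix Lopez, Mira Brown, Dana Ivanov — 3 peers.

3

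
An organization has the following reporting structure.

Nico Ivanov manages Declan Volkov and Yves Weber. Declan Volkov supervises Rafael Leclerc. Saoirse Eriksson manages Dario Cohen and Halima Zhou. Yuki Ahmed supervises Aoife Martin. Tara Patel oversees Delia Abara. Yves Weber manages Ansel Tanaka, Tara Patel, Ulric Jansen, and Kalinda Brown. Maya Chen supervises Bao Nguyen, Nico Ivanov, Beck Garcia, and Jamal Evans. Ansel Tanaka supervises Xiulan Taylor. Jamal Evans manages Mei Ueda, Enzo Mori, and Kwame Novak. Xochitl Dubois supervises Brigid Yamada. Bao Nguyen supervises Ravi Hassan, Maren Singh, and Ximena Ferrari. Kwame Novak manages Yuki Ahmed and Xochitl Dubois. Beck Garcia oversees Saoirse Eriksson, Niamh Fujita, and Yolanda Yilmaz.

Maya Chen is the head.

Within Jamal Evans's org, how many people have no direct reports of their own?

The people in Jamal Evans's organization with no one reporting to them are Enzo Mori, Mei Ueda, Brigid Yamada, Aoife Martin. That is 4.

4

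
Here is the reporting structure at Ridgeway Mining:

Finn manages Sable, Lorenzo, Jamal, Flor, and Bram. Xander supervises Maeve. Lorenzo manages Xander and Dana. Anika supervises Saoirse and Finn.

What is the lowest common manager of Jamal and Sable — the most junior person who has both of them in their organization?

Finn

Jamal's chain of managers is Finn, Anika. Sable's chain of managers is Finn, Anika. The first manager that appears in both chains is Finn.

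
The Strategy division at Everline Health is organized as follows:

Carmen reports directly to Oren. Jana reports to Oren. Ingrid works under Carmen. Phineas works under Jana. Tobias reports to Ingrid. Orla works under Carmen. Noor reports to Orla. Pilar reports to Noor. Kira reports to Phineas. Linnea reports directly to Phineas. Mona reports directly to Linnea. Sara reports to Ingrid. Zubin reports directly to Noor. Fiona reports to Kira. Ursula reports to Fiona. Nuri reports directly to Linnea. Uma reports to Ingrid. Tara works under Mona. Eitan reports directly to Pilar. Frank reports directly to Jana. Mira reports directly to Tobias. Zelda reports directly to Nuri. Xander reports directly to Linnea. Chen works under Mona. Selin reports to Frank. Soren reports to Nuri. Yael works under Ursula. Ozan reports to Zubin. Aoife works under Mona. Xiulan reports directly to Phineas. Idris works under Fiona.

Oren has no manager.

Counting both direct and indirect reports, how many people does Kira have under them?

Kira directly manages Fiona. Under Fiona: Idris, Ursula, Yael (3). That's 4 in total.

4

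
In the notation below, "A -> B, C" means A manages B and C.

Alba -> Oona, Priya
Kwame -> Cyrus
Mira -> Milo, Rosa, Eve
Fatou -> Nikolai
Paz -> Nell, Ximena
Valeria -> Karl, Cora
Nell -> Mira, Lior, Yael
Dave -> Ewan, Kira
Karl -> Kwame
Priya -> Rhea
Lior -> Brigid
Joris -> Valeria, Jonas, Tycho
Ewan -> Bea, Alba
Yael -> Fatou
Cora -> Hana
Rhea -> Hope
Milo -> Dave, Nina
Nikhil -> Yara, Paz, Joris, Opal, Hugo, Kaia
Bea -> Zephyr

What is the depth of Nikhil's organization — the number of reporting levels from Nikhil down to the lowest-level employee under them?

The longest chain under Nikhil runs Nikhil → Paz → Nell → Mira → Milo → Dave → Ewan → Alba → Priya → Rhea → Hope, which is 10 levels below Nikhil.

10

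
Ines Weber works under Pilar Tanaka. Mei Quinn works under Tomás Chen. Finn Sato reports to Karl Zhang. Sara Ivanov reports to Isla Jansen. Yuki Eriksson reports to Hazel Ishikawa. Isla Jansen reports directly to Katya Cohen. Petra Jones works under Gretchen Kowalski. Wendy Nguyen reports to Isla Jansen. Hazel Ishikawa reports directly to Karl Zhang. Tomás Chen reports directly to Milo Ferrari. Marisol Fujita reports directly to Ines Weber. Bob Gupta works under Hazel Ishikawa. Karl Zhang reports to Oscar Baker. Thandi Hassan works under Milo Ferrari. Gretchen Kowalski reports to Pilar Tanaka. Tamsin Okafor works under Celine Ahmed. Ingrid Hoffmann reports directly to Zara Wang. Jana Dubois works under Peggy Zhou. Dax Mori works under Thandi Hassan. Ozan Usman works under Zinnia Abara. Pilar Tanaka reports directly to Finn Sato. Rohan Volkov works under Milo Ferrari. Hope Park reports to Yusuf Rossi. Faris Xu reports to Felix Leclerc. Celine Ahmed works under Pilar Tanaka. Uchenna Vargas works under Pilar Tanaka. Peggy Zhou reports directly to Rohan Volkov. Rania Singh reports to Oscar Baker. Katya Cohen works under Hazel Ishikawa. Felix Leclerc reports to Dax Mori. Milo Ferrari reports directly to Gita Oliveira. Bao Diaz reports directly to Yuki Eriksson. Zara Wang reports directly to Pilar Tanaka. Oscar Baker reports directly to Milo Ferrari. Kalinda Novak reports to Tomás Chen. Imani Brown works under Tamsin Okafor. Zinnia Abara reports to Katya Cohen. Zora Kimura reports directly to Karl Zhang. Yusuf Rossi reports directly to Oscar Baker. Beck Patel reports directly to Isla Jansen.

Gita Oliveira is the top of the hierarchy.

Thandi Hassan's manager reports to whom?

Gita Oliveira

Thandi Hassan reports to Milo Ferrari, and Milo Ferrari reports to Gita Oliveira. So Thandi Hassan's skip-level manager is Gita Oliveira.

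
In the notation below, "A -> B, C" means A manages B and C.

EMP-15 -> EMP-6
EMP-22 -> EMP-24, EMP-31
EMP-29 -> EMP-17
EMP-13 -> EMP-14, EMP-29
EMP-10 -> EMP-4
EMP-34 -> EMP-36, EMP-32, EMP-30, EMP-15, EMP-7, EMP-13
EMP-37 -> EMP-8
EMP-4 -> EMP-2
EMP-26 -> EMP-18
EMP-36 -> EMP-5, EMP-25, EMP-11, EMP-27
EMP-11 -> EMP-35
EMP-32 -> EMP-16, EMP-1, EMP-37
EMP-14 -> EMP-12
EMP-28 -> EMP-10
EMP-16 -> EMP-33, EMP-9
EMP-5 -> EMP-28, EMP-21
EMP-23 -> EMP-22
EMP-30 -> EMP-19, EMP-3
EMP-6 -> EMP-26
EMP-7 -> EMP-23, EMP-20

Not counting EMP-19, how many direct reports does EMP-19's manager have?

1

EMP-19 reports to EMP-30. EMP-30's other direct reports are EMP-3 — 1 peer.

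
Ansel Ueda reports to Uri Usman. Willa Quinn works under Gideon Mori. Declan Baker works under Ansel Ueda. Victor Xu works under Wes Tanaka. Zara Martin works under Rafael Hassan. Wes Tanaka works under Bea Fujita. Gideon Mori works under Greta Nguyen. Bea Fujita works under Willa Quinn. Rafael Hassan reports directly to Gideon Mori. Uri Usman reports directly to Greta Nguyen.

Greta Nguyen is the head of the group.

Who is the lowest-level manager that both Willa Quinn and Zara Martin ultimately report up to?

Gideon Mori

Willa Quinn's chain of managers is Gideon Mori, Greta Nguyen. Zara Martin's chain of managers is Rafael Hassan, Gideon Mori, Greta Nguyen. The first manager that appears in both chains is Gideon Mori.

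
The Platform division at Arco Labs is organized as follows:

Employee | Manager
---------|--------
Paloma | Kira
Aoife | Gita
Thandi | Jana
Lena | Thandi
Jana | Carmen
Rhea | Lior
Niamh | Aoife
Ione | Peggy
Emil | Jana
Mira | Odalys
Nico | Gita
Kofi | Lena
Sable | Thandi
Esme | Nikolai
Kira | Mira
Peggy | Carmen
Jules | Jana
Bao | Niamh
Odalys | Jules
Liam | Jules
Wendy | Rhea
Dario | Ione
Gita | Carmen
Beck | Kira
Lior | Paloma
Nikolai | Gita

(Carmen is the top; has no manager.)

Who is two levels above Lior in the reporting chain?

Lior reports to Paloma, and Paloma reports to Kira. So Lior's skip-level manager is Kira.

Kira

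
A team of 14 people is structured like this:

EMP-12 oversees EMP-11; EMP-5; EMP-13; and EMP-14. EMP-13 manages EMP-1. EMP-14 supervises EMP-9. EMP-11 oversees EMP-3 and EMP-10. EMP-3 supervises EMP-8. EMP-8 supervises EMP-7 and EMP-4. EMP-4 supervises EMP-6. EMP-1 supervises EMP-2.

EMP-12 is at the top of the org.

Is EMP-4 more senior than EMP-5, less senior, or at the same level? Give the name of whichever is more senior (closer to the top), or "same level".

EMP-4 is 4 levels below EMP-12; EMP-5 is 1. EMP-5 is higher.

EMP-5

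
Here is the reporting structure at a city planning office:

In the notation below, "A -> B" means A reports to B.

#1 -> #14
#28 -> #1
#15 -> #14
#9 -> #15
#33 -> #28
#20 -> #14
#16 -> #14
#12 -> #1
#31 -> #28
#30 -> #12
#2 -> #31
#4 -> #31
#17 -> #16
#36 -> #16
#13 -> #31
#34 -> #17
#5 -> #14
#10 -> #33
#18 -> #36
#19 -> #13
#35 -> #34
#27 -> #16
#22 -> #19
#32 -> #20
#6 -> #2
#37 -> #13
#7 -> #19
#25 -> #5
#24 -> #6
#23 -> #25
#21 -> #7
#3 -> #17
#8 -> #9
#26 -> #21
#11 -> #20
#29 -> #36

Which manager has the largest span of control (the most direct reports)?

Direct-report counts: #14 has 5; #5 has 1; #25 has 1; #16 has 3; #36 has 2; #17 has 2; #34 has 1; #20 has 2; #15 has 1; #9 has 1; #1 has 2; #12 has 1; #28 has 2; #31 has 3; #13 has 2; #19 has 2; #7 has 1; #21 has 1; #2 has 1; #6 has 1; #33 has 1. The largest is 5, held by #14.

#14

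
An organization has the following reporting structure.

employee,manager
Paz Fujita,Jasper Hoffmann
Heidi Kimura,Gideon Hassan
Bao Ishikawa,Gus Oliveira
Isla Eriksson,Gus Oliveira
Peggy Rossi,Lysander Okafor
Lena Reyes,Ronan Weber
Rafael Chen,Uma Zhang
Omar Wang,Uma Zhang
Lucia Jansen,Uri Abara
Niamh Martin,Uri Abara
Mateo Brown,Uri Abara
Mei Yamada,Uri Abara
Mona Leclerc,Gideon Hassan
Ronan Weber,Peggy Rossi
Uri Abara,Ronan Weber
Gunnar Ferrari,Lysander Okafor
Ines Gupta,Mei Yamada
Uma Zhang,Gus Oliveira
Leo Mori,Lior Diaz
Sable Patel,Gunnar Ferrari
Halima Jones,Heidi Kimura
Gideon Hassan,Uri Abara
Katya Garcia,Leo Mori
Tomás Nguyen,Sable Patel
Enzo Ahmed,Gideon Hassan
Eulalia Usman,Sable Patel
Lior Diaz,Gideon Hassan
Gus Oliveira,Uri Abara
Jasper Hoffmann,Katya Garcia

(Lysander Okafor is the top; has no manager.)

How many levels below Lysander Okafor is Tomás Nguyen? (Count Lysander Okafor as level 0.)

Chain from Tomás Nguyen up to Lysander Okafor: Tomás Nguyen → Sable Patel → Gunnar Ferrari → Lysander Okafor. That is 3 steps up, so Tomás Nguyen is 3 levels below Lysander Okafor.

3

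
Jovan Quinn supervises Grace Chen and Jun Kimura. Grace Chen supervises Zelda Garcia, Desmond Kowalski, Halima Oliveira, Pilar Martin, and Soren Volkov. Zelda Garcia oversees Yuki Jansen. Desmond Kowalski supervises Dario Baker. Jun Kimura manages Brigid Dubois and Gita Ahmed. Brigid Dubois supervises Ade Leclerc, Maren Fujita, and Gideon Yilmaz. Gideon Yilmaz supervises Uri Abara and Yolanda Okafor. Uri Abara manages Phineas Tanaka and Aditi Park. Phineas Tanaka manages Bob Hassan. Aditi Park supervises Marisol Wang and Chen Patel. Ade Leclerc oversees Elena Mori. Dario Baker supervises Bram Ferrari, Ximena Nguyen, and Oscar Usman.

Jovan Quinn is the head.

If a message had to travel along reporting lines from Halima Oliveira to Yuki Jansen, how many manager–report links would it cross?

Halima Oliveira is 1 level below Grace Chen, and Yuki Jansen is 2 levels below Grace Chen (their lowest common manager). The shortest path runs up from Halima Oliveira to Grace Chen and back down to Yuki Jansen: 1 + 2 = 3 links.

3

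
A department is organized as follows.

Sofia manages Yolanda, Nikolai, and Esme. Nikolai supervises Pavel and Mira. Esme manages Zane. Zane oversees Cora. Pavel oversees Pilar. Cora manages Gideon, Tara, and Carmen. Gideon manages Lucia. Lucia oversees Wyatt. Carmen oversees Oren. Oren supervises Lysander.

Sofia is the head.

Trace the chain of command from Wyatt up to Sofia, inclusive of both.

Wyatt -> Lucia -> Gideon -> Cora -> Zane -> Esme -> Sofia

Wyatt reports to Lucia. Lucia reports to Gideon. Gideon reports to Cora. Cora reports to Zane. Zane reports to Esme. Esme reports to Sofia. Sofia is at the top.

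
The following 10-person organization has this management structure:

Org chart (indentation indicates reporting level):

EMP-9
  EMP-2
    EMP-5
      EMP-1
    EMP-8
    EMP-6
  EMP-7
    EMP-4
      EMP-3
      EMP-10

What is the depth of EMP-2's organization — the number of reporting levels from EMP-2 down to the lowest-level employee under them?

2

The longest chain under EMP-2 runs EMP-2 → EMP-5 → EMP-1, which is 2 levels below EMP-2.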